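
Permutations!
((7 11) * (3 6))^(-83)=(3 6)(7 11)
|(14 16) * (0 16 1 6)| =5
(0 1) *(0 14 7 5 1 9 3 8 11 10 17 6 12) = (0 9 3 8 11 10 17 6 12)(1 14 7 5) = [9, 14, 2, 8, 4, 1, 12, 5, 11, 3, 17, 10, 0, 13, 7, 15, 16, 6]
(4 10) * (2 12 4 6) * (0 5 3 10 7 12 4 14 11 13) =(0 5 3 10 6 2 4 7 12 14 11 13) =[5, 1, 4, 10, 7, 3, 2, 12, 8, 9, 6, 13, 14, 0, 11]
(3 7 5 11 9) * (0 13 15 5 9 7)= (0 13 15 5 11 7 9 3)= [13, 1, 2, 0, 4, 11, 6, 9, 8, 3, 10, 7, 12, 15, 14, 5]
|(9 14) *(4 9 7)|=4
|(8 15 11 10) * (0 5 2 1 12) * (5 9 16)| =28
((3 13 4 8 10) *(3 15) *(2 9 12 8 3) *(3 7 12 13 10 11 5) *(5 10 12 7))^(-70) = (2 8 4 15 12 13 10 3 9 11 5) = ((2 9 13 4 5 3 12 8 11 10 15))^(-70)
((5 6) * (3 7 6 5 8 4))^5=(8)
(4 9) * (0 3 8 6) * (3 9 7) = (0 9 4 7 3 8 6) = [9, 1, 2, 8, 7, 5, 0, 3, 6, 4]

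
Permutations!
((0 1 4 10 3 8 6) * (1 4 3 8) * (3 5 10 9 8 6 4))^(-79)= (0 6 10 5 1 3)(4 8 9)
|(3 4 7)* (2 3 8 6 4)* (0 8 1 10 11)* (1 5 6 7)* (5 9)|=10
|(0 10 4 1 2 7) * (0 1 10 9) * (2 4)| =10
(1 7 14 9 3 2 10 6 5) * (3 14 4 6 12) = (1 7 4 6 5)(2 10 12 3)(9 14) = [0, 7, 10, 2, 6, 1, 5, 4, 8, 14, 12, 11, 3, 13, 9]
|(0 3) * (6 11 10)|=6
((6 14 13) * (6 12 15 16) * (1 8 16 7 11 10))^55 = ((1 8 16 6 14 13 12 15 7 11 10))^55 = (16)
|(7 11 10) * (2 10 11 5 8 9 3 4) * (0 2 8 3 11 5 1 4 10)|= 18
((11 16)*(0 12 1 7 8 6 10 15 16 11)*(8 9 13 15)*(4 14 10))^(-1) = ((0 12 1 7 9 13 15 16)(4 14 10 8 6))^(-1) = (0 16 15 13 9 7 1 12)(4 6 8 10 14)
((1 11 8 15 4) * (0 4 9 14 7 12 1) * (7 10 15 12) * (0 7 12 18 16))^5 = ((0 4 7 12 1 11 8 18 16)(9 14 10 15))^5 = (0 11 4 8 7 18 12 16 1)(9 14 10 15)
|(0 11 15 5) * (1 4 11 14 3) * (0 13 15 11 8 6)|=|(0 14 3 1 4 8 6)(5 13 15)|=21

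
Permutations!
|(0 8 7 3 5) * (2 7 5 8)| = |(0 2 7 3 8 5)| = 6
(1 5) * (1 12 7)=(1 5 12 7)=[0, 5, 2, 3, 4, 12, 6, 1, 8, 9, 10, 11, 7]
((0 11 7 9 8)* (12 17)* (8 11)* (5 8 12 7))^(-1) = (0 8 5 11 9 7 17 12)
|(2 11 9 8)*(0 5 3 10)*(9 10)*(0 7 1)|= 10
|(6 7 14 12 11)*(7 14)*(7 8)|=|(6 14 12 11)(7 8)|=4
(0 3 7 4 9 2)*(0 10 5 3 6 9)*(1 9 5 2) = [6, 9, 10, 7, 0, 3, 5, 4, 8, 1, 2] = (0 6 5 3 7 4)(1 9)(2 10)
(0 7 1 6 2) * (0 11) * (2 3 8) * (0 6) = [7, 0, 11, 8, 4, 5, 3, 1, 2, 9, 10, 6] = (0 7 1)(2 11 6 3 8)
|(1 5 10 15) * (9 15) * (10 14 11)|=7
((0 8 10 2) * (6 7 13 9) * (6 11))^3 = ((0 8 10 2)(6 7 13 9 11))^3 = (0 2 10 8)(6 9 7 11 13)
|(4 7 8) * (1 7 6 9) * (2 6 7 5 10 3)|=|(1 5 10 3 2 6 9)(4 7 8)|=21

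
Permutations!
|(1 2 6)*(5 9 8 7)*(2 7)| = 7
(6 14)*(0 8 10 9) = (0 8 10 9)(6 14) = [8, 1, 2, 3, 4, 5, 14, 7, 10, 0, 9, 11, 12, 13, 6]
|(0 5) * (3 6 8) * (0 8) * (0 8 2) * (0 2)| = |(0 5)(3 6 8)| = 6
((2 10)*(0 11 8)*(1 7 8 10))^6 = (0 8 7 1 2 10 11)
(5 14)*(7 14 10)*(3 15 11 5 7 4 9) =(3 15 11 5 10 4 9)(7 14) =[0, 1, 2, 15, 9, 10, 6, 14, 8, 3, 4, 5, 12, 13, 7, 11]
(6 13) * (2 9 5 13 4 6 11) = (2 9 5 13 11)(4 6) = [0, 1, 9, 3, 6, 13, 4, 7, 8, 5, 10, 2, 12, 11]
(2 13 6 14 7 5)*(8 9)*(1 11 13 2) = [0, 11, 2, 3, 4, 1, 14, 5, 9, 8, 10, 13, 12, 6, 7] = (1 11 13 6 14 7 5)(8 9)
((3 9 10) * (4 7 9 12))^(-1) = (3 10 9 7 4 12)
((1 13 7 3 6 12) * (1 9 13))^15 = ((3 6 12 9 13 7))^15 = (3 9)(6 13)(7 12)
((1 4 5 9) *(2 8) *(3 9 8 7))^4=((1 4 5 8 2 7 3 9))^4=(1 2)(3 5)(4 7)(8 9)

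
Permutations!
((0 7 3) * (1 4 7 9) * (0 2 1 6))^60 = (9)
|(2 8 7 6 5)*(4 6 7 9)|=6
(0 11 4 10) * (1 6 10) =[11, 6, 2, 3, 1, 5, 10, 7, 8, 9, 0, 4] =(0 11 4 1 6 10)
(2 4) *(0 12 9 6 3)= (0 12 9 6 3)(2 4)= [12, 1, 4, 0, 2, 5, 3, 7, 8, 6, 10, 11, 9]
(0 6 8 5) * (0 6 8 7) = (0 8 5 6 7) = [8, 1, 2, 3, 4, 6, 7, 0, 5]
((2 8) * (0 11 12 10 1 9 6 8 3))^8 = (0 2 6 1 12)(3 8 9 10 11)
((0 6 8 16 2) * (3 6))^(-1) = (0 2 16 8 6 3)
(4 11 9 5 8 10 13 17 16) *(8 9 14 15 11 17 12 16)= (4 17 8 10 13 12 16)(5 9)(11 14 15)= [0, 1, 2, 3, 17, 9, 6, 7, 10, 5, 13, 14, 16, 12, 15, 11, 4, 8]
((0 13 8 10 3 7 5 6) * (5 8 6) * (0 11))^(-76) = (13)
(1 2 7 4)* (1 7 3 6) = [0, 2, 3, 6, 7, 5, 1, 4] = (1 2 3 6)(4 7)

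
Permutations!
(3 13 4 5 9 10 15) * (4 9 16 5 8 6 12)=(3 13 9 10 15)(4 8 6 12)(5 16)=[0, 1, 2, 13, 8, 16, 12, 7, 6, 10, 15, 11, 4, 9, 14, 3, 5]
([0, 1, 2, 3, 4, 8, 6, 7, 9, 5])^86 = (5 9 8)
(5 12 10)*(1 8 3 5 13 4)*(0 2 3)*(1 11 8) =(0 2 3 5 12 10 13 4 11 8) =[2, 1, 3, 5, 11, 12, 6, 7, 0, 9, 13, 8, 10, 4]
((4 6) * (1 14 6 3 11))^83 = (1 11 3 4 6 14)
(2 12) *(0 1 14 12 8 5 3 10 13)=(0 1 14 12 2 8 5 3 10 13)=[1, 14, 8, 10, 4, 3, 6, 7, 5, 9, 13, 11, 2, 0, 12]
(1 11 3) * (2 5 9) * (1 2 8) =(1 11 3 2 5 9 8) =[0, 11, 5, 2, 4, 9, 6, 7, 1, 8, 10, 3]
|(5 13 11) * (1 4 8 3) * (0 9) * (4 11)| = |(0 9)(1 11 5 13 4 8 3)| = 14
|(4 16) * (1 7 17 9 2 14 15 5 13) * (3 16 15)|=12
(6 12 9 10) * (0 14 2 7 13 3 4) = (0 14 2 7 13 3 4)(6 12 9 10) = [14, 1, 7, 4, 0, 5, 12, 13, 8, 10, 6, 11, 9, 3, 2]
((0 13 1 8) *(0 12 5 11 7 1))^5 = ((0 13)(1 8 12 5 11 7))^5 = (0 13)(1 7 11 5 12 8)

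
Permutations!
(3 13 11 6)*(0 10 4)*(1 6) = [10, 6, 2, 13, 0, 5, 3, 7, 8, 9, 4, 1, 12, 11] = (0 10 4)(1 6 3 13 11)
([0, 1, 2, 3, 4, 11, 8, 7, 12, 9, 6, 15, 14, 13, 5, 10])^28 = [0, 1, 2, 3, 4, 6, 5, 7, 11, 9, 14, 8, 15, 13, 10, 12]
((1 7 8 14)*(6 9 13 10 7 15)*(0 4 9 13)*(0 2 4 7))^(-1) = ((0 7 8 14 1 15 6 13 10)(2 4 9))^(-1) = (0 10 13 6 15 1 14 8 7)(2 9 4)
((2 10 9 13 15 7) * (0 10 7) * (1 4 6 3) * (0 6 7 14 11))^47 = ((0 10 9 13 15 6 3 1 4 7 2 14 11))^47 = (0 4 13 14 3 10 7 15 11 1 9 2 6)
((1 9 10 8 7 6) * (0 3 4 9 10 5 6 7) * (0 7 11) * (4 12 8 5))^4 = ((0 3 12 8 7 11)(1 10 5 6)(4 9))^4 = (0 7 12)(3 11 8)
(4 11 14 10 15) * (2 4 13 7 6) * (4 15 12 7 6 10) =(2 15 13 6)(4 11 14)(7 10 12) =[0, 1, 15, 3, 11, 5, 2, 10, 8, 9, 12, 14, 7, 6, 4, 13]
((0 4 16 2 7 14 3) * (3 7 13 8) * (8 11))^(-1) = ((0 4 16 2 13 11 8 3)(7 14))^(-1) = (0 3 8 11 13 2 16 4)(7 14)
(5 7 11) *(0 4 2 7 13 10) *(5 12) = (0 4 2 7 11 12 5 13 10) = [4, 1, 7, 3, 2, 13, 6, 11, 8, 9, 0, 12, 5, 10]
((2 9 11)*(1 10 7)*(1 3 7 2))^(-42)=(1 9 10 11 2)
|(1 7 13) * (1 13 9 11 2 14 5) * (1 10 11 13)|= |(1 7 9 13)(2 14 5 10 11)|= 20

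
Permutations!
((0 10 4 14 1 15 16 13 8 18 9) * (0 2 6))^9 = (0 18 15 10 9 16 4 2 13 14 6 8 1)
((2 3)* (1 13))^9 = ((1 13)(2 3))^9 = (1 13)(2 3)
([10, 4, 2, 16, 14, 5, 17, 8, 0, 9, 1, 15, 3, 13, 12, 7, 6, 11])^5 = [12, 16, 2, 15, 6, 5, 8, 4, 14, 9, 3, 10, 11, 13, 17, 1, 7, 0]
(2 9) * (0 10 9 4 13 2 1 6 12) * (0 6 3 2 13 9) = (13)(0 10)(1 3 2 4 9)(6 12) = [10, 3, 4, 2, 9, 5, 12, 7, 8, 1, 0, 11, 6, 13]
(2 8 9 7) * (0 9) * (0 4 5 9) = (2 8 4 5 9 7) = [0, 1, 8, 3, 5, 9, 6, 2, 4, 7]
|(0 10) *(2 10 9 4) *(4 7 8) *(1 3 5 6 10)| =|(0 9 7 8 4 2 1 3 5 6 10)| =11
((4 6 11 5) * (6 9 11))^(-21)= (4 5 11 9)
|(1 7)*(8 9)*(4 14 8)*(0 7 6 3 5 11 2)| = 8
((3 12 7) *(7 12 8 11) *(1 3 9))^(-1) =((12)(1 3 8 11 7 9))^(-1) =(12)(1 9 7 11 8 3)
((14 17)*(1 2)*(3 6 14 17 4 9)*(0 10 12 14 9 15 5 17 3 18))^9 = ((0 10 12 14 4 15 5 17 3 6 9 18)(1 2))^9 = (0 6 5 14)(1 2)(3 15 12 18)(4 10 9 17)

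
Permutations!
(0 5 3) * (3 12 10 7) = (0 5 12 10 7 3) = [5, 1, 2, 0, 4, 12, 6, 3, 8, 9, 7, 11, 10]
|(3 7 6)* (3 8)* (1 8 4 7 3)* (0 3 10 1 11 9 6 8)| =12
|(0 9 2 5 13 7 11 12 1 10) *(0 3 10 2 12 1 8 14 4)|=|(0 9 12 8 14 4)(1 2 5 13 7 11)(3 10)|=6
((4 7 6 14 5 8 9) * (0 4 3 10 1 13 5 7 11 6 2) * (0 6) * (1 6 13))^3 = (2 8 10 7 5 3 14 13 9 6)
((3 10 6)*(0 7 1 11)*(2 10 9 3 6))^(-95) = (0 7 1 11)(2 10)(3 9)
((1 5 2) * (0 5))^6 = ((0 5 2 1))^6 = (0 2)(1 5)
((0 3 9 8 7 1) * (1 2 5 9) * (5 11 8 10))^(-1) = (0 1 3)(2 7 8 11)(5 10 9)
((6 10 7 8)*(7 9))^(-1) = (6 8 7 9 10) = ((6 10 9 7 8))^(-1)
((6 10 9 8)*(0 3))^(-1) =(0 3)(6 8 9 10)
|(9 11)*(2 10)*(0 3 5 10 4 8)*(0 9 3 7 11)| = 10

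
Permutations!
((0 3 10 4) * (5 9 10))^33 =(0 9)(3 10)(4 5)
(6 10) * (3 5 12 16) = (3 5 12 16)(6 10) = [0, 1, 2, 5, 4, 12, 10, 7, 8, 9, 6, 11, 16, 13, 14, 15, 3]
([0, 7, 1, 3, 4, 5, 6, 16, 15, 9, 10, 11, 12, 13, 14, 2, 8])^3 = [0, 8, 16, 3, 4, 5, 6, 15, 1, 9, 10, 11, 12, 13, 14, 7, 2]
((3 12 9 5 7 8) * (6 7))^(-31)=(3 6 12 7 9 8 5)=((3 12 9 5 6 7 8))^(-31)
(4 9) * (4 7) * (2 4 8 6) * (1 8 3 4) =(1 8 6 2)(3 4 9 7) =[0, 8, 1, 4, 9, 5, 2, 3, 6, 7]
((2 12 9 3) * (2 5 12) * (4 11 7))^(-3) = (3 5 12 9)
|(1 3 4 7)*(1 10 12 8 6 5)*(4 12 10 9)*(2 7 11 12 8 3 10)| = 12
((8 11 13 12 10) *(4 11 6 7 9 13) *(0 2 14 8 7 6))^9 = (0 2 14 8)(4 11)(7 10 12 13 9) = ((0 2 14 8)(4 11)(7 9 13 12 10))^9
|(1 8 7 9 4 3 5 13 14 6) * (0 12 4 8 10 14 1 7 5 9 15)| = |(0 12 4 3 9 8 5 13 1 10 14 6 7 15)| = 14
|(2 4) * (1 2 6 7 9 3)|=7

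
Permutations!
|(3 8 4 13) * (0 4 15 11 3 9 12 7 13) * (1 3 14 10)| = |(0 4)(1 3 8 15 11 14 10)(7 13 9 12)| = 28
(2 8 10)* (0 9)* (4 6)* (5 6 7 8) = (0 9)(2 5 6 4 7 8 10) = [9, 1, 5, 3, 7, 6, 4, 8, 10, 0, 2]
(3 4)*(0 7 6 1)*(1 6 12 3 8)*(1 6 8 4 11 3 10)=(0 7 12 10 1)(3 11)(6 8)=[7, 0, 2, 11, 4, 5, 8, 12, 6, 9, 1, 3, 10]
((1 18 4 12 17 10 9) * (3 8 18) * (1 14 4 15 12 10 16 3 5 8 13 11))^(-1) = ((1 5 8 18 15 12 17 16 3 13 11)(4 10 9 14))^(-1) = (1 11 13 3 16 17 12 15 18 8 5)(4 14 9 10)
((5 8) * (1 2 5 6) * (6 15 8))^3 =((1 2 5 6)(8 15))^3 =(1 6 5 2)(8 15)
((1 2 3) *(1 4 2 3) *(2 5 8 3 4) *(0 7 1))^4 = (0 5)(1 3)(2 4)(7 8)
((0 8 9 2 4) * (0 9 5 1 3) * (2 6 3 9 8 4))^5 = ((0 4 8 5 1 9 6 3))^5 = (0 9 8 3 1 4 6 5)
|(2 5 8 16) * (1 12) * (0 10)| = |(0 10)(1 12)(2 5 8 16)| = 4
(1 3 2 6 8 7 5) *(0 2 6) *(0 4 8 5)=(0 2 4 8 7)(1 3 6 5)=[2, 3, 4, 6, 8, 1, 5, 0, 7]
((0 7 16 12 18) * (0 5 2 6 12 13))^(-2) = (0 16)(2 18 6 5 12)(7 13)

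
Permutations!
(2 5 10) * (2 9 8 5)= (5 10 9 8)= [0, 1, 2, 3, 4, 10, 6, 7, 5, 8, 9]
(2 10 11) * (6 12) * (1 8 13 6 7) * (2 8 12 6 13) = (13)(1 12 7)(2 10 11 8) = [0, 12, 10, 3, 4, 5, 6, 1, 2, 9, 11, 8, 7, 13]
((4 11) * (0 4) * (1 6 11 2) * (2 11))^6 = ((0 4 11)(1 6 2))^6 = (11)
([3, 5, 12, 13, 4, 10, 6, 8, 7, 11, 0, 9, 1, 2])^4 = (0 12)(1 3)(2 10)(5 13)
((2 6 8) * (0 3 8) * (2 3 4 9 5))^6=(9)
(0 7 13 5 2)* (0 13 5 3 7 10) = (0 10)(2 13 3 7 5) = [10, 1, 13, 7, 4, 2, 6, 5, 8, 9, 0, 11, 12, 3]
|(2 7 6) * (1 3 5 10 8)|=|(1 3 5 10 8)(2 7 6)|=15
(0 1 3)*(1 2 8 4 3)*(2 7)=(0 7 2 8 4 3)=[7, 1, 8, 0, 3, 5, 6, 2, 4]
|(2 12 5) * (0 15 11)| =|(0 15 11)(2 12 5)| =3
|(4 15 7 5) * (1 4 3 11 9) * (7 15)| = 7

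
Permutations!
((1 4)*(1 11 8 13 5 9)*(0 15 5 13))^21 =(0 4 5 8 1 15 11 9) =((0 15 5 9 1 4 11 8))^21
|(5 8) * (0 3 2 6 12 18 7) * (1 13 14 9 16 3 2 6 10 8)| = 15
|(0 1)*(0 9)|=|(0 1 9)|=3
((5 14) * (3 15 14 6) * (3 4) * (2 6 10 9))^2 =(2 4 15 5 9 6 3 14 10)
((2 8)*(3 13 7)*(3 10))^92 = ((2 8)(3 13 7 10))^92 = (13)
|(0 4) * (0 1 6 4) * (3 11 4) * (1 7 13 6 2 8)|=6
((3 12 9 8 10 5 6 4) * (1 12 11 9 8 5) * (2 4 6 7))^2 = ((1 12 8 10)(2 4 3 11 9 5 7))^2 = (1 8)(2 3 9 7 4 11 5)(10 12)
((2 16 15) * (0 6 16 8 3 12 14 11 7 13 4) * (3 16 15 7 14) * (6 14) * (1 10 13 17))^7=(0 16)(1 6)(2 13)(3 12)(4 8)(7 14)(10 15)(11 17)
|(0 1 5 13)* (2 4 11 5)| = |(0 1 2 4 11 5 13)| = 7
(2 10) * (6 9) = (2 10)(6 9) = [0, 1, 10, 3, 4, 5, 9, 7, 8, 6, 2]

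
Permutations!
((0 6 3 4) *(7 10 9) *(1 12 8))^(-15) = (12)(0 6 3 4)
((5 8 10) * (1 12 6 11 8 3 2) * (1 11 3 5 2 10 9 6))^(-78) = ((1 12)(2 11 8 9 6 3 10))^(-78) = (12)(2 10 3 6 9 8 11)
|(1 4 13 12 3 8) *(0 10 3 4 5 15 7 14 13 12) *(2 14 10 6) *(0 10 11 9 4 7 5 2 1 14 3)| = 90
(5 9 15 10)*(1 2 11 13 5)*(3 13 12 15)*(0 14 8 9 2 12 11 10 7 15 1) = (0 14 8 9 3 13 5 2 10)(1 12)(7 15) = [14, 12, 10, 13, 4, 2, 6, 15, 9, 3, 0, 11, 1, 5, 8, 7]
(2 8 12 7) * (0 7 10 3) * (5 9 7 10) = (0 10 3)(2 8 12 5 9 7) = [10, 1, 8, 0, 4, 9, 6, 2, 12, 7, 3, 11, 5]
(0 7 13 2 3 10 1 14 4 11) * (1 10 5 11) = [7, 14, 3, 5, 1, 11, 6, 13, 8, 9, 10, 0, 12, 2, 4] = (0 7 13 2 3 5 11)(1 14 4)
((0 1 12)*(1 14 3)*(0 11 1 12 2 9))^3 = (0 12 2 14 11 9 3 1)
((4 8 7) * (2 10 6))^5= (2 6 10)(4 7 8)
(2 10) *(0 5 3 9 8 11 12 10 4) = (0 5 3 9 8 11 12 10 2 4) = [5, 1, 4, 9, 0, 3, 6, 7, 11, 8, 2, 12, 10]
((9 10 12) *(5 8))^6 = (12)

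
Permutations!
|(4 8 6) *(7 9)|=6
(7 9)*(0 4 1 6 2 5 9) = [4, 6, 5, 3, 1, 9, 2, 0, 8, 7] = (0 4 1 6 2 5 9 7)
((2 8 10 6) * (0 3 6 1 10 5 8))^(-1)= (0 2 6 3)(1 10)(5 8)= ((0 3 6 2)(1 10)(5 8))^(-1)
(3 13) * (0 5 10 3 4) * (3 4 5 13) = [13, 1, 2, 3, 0, 10, 6, 7, 8, 9, 4, 11, 12, 5] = (0 13 5 10 4)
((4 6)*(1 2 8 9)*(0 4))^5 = ((0 4 6)(1 2 8 9))^5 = (0 6 4)(1 2 8 9)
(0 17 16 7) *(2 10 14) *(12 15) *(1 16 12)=(0 17 12 15 1 16 7)(2 10 14)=[17, 16, 10, 3, 4, 5, 6, 0, 8, 9, 14, 11, 15, 13, 2, 1, 7, 12]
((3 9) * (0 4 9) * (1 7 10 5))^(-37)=(0 3 9 4)(1 5 10 7)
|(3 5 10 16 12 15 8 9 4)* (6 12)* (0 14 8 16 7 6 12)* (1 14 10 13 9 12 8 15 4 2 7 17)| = 17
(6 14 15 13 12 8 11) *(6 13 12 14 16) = (6 16)(8 11 13 14 15 12) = [0, 1, 2, 3, 4, 5, 16, 7, 11, 9, 10, 13, 8, 14, 15, 12, 6]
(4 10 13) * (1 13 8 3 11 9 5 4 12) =(1 13 12)(3 11 9 5 4 10 8) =[0, 13, 2, 11, 10, 4, 6, 7, 3, 5, 8, 9, 1, 12]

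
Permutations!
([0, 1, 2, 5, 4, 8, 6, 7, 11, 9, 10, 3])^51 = (3 11 8 5)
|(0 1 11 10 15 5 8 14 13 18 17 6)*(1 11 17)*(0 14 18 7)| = |(0 11 10 15 5 8 18 1 17 6 14 13 7)| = 13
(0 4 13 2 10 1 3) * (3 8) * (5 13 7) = [4, 8, 10, 0, 7, 13, 6, 5, 3, 9, 1, 11, 12, 2] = (0 4 7 5 13 2 10 1 8 3)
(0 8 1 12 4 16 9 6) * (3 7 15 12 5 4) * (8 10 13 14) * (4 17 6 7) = (0 10 13 14 8 1 5 17 6)(3 4 16 9 7 15 12) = [10, 5, 2, 4, 16, 17, 0, 15, 1, 7, 13, 11, 3, 14, 8, 12, 9, 6]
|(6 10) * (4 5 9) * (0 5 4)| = 6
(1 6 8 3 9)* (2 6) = (1 2 6 8 3 9) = [0, 2, 6, 9, 4, 5, 8, 7, 3, 1]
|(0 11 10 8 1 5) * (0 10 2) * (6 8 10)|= |(0 11 2)(1 5 6 8)|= 12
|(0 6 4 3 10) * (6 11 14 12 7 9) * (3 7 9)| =10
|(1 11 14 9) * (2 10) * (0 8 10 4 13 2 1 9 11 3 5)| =|(0 8 10 1 3 5)(2 4 13)(11 14)| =6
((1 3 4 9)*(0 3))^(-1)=((0 3 4 9 1))^(-1)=(0 1 9 4 3)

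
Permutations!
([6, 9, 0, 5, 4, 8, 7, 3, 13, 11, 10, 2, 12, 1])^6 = (0 13 6 1 7 9 3 11 5 2 8)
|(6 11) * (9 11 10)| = 4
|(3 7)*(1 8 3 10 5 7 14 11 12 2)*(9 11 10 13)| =|(1 8 3 14 10 5 7 13 9 11 12 2)| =12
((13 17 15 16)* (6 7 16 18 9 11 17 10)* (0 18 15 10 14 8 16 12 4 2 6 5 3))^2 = ((0 18 9 11 17 10 5 3)(2 6 7 12 4)(8 16 13 14))^2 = (0 9 17 5)(2 7 4 6 12)(3 18 11 10)(8 13)(14 16)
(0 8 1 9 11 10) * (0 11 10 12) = [8, 9, 2, 3, 4, 5, 6, 7, 1, 10, 11, 12, 0] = (0 8 1 9 10 11 12)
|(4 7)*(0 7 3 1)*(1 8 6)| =7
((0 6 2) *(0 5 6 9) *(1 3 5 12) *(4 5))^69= ((0 9)(1 3 4 5 6 2 12))^69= (0 9)(1 12 2 6 5 4 3)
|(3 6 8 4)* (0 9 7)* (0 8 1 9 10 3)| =|(0 10 3 6 1 9 7 8 4)| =9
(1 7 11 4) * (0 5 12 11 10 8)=(0 5 12 11 4 1 7 10 8)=[5, 7, 2, 3, 1, 12, 6, 10, 0, 9, 8, 4, 11]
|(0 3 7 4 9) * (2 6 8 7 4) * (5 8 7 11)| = 12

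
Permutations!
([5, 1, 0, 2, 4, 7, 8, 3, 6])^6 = [5, 1, 0, 2, 4, 7, 6, 3, 8]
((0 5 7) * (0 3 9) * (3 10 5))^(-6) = (10)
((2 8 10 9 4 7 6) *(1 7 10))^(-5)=(4 10 9)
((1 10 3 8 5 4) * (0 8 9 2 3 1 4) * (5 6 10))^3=(0 10)(1 8)(5 6)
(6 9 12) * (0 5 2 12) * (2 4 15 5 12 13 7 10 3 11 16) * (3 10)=(0 12 6 9)(2 13 7 3 11 16)(4 15 5)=[12, 1, 13, 11, 15, 4, 9, 3, 8, 0, 10, 16, 6, 7, 14, 5, 2]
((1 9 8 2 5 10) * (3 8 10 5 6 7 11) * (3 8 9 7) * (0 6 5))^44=((0 6 3 9 10 1 7 11 8 2 5))^44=(11)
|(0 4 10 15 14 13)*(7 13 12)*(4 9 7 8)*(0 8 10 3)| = |(0 9 7 13 8 4 3)(10 15 14 12)| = 28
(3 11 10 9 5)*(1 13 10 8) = (1 13 10 9 5 3 11 8) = [0, 13, 2, 11, 4, 3, 6, 7, 1, 5, 9, 8, 12, 10]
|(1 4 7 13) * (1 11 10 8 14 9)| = 9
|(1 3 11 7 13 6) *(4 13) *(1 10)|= 8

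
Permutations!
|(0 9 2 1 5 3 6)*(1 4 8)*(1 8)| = 8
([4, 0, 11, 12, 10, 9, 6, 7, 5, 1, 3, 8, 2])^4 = (0 12 5 4 2 9 10 11 1 3 8)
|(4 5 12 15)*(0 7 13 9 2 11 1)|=|(0 7 13 9 2 11 1)(4 5 12 15)|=28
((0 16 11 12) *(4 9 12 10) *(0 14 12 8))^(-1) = ((0 16 11 10 4 9 8)(12 14))^(-1) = (0 8 9 4 10 11 16)(12 14)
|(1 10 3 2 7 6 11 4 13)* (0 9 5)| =9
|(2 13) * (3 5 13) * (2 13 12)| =|(13)(2 3 5 12)| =4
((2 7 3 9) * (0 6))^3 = ((0 6)(2 7 3 9))^3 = (0 6)(2 9 3 7)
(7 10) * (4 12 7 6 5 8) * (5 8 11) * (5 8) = (4 12 7 10 6 5 11 8) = [0, 1, 2, 3, 12, 11, 5, 10, 4, 9, 6, 8, 7]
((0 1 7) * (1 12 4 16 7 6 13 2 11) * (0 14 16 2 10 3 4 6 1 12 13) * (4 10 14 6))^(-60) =(16)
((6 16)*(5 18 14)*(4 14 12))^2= (4 5 12 14 18)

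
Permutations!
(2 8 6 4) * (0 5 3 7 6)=[5, 1, 8, 7, 2, 3, 4, 6, 0]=(0 5 3 7 6 4 2 8)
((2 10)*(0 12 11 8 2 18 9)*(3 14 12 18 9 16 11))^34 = ((0 18 16 11 8 2 10 9)(3 14 12))^34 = (0 16 8 10)(2 9 18 11)(3 14 12)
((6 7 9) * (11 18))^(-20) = ((6 7 9)(11 18))^(-20) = (18)(6 7 9)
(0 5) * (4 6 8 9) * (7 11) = (0 5)(4 6 8 9)(7 11) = [5, 1, 2, 3, 6, 0, 8, 11, 9, 4, 10, 7]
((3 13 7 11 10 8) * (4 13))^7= (13)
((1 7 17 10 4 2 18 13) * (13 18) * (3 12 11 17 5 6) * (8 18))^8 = (18)(1 10 3)(2 11 5)(4 12 7)(6 13 17)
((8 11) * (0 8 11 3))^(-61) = (11)(0 3 8)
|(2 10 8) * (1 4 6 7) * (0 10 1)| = 8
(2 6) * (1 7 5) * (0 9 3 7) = (0 9 3 7 5 1)(2 6) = [9, 0, 6, 7, 4, 1, 2, 5, 8, 3]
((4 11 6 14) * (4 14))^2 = ((14)(4 11 6))^2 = (14)(4 6 11)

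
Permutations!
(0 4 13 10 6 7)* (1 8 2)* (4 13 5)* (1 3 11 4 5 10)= (0 13 1 8 2 3 11 4 10 6 7)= [13, 8, 3, 11, 10, 5, 7, 0, 2, 9, 6, 4, 12, 1]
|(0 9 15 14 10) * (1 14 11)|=7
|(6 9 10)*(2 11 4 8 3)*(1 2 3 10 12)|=9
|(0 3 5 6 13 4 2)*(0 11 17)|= |(0 3 5 6 13 4 2 11 17)|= 9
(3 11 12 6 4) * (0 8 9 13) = (0 8 9 13)(3 11 12 6 4) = [8, 1, 2, 11, 3, 5, 4, 7, 9, 13, 10, 12, 6, 0]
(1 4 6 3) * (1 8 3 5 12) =(1 4 6 5 12)(3 8) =[0, 4, 2, 8, 6, 12, 5, 7, 3, 9, 10, 11, 1]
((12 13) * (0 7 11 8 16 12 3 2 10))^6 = (0 13 11 2 16)(3 8 10 12 7)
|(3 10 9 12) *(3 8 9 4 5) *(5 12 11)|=|(3 10 4 12 8 9 11 5)|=8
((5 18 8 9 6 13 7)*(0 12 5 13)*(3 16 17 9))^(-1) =((0 12 5 18 8 3 16 17 9 6)(7 13))^(-1) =(0 6 9 17 16 3 8 18 5 12)(7 13)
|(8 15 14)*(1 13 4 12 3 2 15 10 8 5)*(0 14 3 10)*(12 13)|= 42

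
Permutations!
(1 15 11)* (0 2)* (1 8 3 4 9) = (0 2)(1 15 11 8 3 4 9) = [2, 15, 0, 4, 9, 5, 6, 7, 3, 1, 10, 8, 12, 13, 14, 11]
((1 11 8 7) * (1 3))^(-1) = (1 3 7 8 11)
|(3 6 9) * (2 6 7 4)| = |(2 6 9 3 7 4)| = 6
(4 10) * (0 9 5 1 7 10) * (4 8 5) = (0 9 4)(1 7 10 8 5) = [9, 7, 2, 3, 0, 1, 6, 10, 5, 4, 8]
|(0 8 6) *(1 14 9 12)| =12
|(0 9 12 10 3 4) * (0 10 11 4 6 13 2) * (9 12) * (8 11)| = |(0 12 8 11 4 10 3 6 13 2)| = 10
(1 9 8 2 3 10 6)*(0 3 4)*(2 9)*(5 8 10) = (0 3 5 8 9 10 6 1 2 4) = [3, 2, 4, 5, 0, 8, 1, 7, 9, 10, 6]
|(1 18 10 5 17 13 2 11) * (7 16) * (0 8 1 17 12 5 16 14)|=|(0 8 1 18 10 16 7 14)(2 11 17 13)(5 12)|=8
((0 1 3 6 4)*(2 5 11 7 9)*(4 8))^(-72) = ((0 1 3 6 8 4)(2 5 11 7 9))^(-72) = (2 7 5 9 11)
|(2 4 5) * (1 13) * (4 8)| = 4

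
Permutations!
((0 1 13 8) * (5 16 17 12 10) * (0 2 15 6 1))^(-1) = (1 6 15 2 8 13)(5 10 12 17 16)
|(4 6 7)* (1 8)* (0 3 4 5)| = 6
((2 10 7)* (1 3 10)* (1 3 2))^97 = (1 3 7 2 10)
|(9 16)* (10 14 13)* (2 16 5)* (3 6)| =12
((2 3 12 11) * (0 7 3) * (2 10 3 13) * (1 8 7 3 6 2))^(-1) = (0 2 6 10 11 12 3)(1 13 7 8)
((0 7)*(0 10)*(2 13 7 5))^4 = ((0 5 2 13 7 10))^4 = (0 7 2)(5 10 13)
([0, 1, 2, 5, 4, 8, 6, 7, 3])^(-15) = (8)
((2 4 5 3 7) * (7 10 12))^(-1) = (2 7 12 10 3 5 4)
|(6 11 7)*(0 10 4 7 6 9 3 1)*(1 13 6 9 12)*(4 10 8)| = |(0 8 4 7 12 1)(3 13 6 11 9)| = 30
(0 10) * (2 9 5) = (0 10)(2 9 5) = [10, 1, 9, 3, 4, 2, 6, 7, 8, 5, 0]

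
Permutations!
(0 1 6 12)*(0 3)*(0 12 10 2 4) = (0 1 6 10 2 4)(3 12) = [1, 6, 4, 12, 0, 5, 10, 7, 8, 9, 2, 11, 3]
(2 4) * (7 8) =[0, 1, 4, 3, 2, 5, 6, 8, 7] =(2 4)(7 8)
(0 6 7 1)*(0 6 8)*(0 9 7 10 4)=(0 8 9 7 1 6 10 4)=[8, 6, 2, 3, 0, 5, 10, 1, 9, 7, 4]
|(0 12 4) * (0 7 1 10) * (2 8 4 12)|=7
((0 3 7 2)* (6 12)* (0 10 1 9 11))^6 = (12)(0 9 10 7)(1 2 3 11)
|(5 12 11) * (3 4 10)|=3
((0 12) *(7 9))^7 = (0 12)(7 9)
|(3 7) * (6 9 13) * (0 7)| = |(0 7 3)(6 9 13)| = 3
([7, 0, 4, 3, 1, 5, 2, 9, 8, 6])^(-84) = (9)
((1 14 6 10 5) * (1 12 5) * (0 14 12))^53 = (0 1 14 12 6 5 10)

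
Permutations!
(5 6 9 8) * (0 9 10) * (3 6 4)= (0 9 8 5 4 3 6 10)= [9, 1, 2, 6, 3, 4, 10, 7, 5, 8, 0]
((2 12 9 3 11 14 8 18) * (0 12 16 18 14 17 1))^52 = ((0 12 9 3 11 17 1)(2 16 18)(8 14))^52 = (0 3 1 9 17 12 11)(2 16 18)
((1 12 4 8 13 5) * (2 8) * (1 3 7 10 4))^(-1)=((1 12)(2 8 13 5 3 7 10 4))^(-1)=(1 12)(2 4 10 7 3 5 13 8)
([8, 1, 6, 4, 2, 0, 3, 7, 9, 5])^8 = [0, 1, 2, 3, 4, 5, 6, 7, 8, 9]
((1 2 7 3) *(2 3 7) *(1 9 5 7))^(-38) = ((1 3 9 5 7))^(-38) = (1 9 7 3 5)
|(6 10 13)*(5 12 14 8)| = |(5 12 14 8)(6 10 13)| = 12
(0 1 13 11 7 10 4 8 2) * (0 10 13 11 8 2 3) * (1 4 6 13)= (0 4 2 10 6 13 8 3)(1 11 7)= [4, 11, 10, 0, 2, 5, 13, 1, 3, 9, 6, 7, 12, 8]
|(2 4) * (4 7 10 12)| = 5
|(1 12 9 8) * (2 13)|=4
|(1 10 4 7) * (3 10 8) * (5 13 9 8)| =9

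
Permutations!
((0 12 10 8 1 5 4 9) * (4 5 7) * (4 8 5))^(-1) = ((0 12 10 5 4 9)(1 7 8))^(-1) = (0 9 4 5 10 12)(1 8 7)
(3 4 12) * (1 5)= [0, 5, 2, 4, 12, 1, 6, 7, 8, 9, 10, 11, 3]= (1 5)(3 4 12)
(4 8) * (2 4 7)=(2 4 8 7)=[0, 1, 4, 3, 8, 5, 6, 2, 7]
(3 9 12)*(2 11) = (2 11)(3 9 12) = [0, 1, 11, 9, 4, 5, 6, 7, 8, 12, 10, 2, 3]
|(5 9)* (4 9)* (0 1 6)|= 3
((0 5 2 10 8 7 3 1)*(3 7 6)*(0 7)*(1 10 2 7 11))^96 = (11)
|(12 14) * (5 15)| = 2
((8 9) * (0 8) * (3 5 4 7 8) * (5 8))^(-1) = (0 9 8 3)(4 5 7)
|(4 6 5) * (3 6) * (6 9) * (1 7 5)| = 7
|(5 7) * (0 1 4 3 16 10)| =6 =|(0 1 4 3 16 10)(5 7)|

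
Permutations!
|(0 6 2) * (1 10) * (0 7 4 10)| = |(0 6 2 7 4 10 1)| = 7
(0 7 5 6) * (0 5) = (0 7)(5 6) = [7, 1, 2, 3, 4, 6, 5, 0]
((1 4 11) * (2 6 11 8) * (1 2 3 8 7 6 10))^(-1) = ((1 4 7 6 11 2 10)(3 8))^(-1) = (1 10 2 11 6 7 4)(3 8)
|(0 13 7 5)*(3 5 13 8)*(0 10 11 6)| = 14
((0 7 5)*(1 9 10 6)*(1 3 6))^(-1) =((0 7 5)(1 9 10)(3 6))^(-1) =(0 5 7)(1 10 9)(3 6)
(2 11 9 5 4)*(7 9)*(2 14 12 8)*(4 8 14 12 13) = (2 11 7 9 5 8)(4 12 14 13) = [0, 1, 11, 3, 12, 8, 6, 9, 2, 5, 10, 7, 14, 4, 13]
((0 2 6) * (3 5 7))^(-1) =(0 6 2)(3 7 5)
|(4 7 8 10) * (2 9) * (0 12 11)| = |(0 12 11)(2 9)(4 7 8 10)| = 12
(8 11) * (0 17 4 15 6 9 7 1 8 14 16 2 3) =[17, 8, 3, 0, 15, 5, 9, 1, 11, 7, 10, 14, 12, 13, 16, 6, 2, 4] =(0 17 4 15 6 9 7 1 8 11 14 16 2 3)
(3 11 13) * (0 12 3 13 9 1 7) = [12, 7, 2, 11, 4, 5, 6, 0, 8, 1, 10, 9, 3, 13] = (13)(0 12 3 11 9 1 7)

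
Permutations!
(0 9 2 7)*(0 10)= (0 9 2 7 10)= [9, 1, 7, 3, 4, 5, 6, 10, 8, 2, 0]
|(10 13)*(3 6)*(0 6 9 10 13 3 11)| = 3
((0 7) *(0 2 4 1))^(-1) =((0 7 2 4 1))^(-1) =(0 1 4 2 7)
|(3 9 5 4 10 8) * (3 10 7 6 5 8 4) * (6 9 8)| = |(3 8 10 4 7 9 6 5)| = 8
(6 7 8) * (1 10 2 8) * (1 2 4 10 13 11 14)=(1 13 11 14)(2 8 6 7)(4 10)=[0, 13, 8, 3, 10, 5, 7, 2, 6, 9, 4, 14, 12, 11, 1]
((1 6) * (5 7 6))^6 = (1 7)(5 6)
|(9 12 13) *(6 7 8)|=3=|(6 7 8)(9 12 13)|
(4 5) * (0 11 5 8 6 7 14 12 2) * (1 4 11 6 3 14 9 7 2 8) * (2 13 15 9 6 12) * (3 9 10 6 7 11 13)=(0 12 8 9 11 5 13 15 10 6 3 14 2)(1 4)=[12, 4, 0, 14, 1, 13, 3, 7, 9, 11, 6, 5, 8, 15, 2, 10]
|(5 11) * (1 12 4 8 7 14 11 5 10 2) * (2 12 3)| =21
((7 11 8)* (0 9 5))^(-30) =(11) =((0 9 5)(7 11 8))^(-30)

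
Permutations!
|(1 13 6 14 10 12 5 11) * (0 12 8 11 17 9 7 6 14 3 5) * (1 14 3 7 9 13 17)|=20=|(0 12)(1 17 13 3 5)(6 7)(8 11 14 10)|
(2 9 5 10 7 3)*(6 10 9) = (2 6 10 7 3)(5 9) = [0, 1, 6, 2, 4, 9, 10, 3, 8, 5, 7]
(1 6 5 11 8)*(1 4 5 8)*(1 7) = (1 6 8 4 5 11 7) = [0, 6, 2, 3, 5, 11, 8, 1, 4, 9, 10, 7]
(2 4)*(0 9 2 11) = (0 9 2 4 11) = [9, 1, 4, 3, 11, 5, 6, 7, 8, 2, 10, 0]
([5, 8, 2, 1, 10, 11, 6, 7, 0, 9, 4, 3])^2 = (0 11 1)(3 8 5)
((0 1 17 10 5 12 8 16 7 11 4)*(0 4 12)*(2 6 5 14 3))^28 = ((0 1 17 10 14 3 2 6 5)(7 11 12 8 16))^28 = (0 1 17 10 14 3 2 6 5)(7 8 11 16 12)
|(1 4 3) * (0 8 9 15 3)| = 7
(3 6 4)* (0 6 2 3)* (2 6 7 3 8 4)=[7, 1, 8, 6, 0, 5, 2, 3, 4]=(0 7 3 6 2 8 4)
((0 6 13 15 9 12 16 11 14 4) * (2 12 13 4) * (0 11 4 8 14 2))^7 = (0 14 8 6)(2 16 11 12 4)(9 13 15)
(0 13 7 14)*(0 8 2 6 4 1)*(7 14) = (0 13 14 8 2 6 4 1) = [13, 0, 6, 3, 1, 5, 4, 7, 2, 9, 10, 11, 12, 14, 8]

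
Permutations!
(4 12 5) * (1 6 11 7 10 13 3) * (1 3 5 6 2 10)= [0, 2, 10, 3, 12, 4, 11, 1, 8, 9, 13, 7, 6, 5]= (1 2 10 13 5 4 12 6 11 7)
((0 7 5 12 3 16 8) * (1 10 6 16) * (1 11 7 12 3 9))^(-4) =(0 10)(1 8)(6 12)(9 16)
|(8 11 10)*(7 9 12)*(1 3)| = 6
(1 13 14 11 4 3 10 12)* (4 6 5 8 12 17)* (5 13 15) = (1 15 5 8 12)(3 10 17 4)(6 13 14 11) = [0, 15, 2, 10, 3, 8, 13, 7, 12, 9, 17, 6, 1, 14, 11, 5, 16, 4]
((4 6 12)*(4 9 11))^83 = (4 9 6 11 12)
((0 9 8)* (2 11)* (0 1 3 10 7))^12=(11)(0 10 1 9 7 3 8)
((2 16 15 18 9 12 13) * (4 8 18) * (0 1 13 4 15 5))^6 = (4 8 18 9 12)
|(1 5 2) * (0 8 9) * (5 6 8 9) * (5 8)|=4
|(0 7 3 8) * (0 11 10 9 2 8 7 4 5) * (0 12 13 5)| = |(0 4)(2 8 11 10 9)(3 7)(5 12 13)| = 30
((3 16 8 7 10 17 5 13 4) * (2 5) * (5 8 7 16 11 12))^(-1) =(2 17 10 7 16 8)(3 4 13 5 12 11)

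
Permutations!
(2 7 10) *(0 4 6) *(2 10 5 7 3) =(10)(0 4 6)(2 3)(5 7) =[4, 1, 3, 2, 6, 7, 0, 5, 8, 9, 10]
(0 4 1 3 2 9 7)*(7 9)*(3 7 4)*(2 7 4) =(9)(0 3 7)(1 4) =[3, 4, 2, 7, 1, 5, 6, 0, 8, 9]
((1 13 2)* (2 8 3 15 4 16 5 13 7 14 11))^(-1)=(1 2 11 14 7)(3 8 13 5 16 4 15)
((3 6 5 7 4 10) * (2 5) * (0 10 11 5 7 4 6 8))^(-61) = ((0 10 3 8)(2 7 6)(4 11 5))^(-61) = (0 8 3 10)(2 6 7)(4 5 11)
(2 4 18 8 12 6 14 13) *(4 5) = [0, 1, 5, 3, 18, 4, 14, 7, 12, 9, 10, 11, 6, 2, 13, 15, 16, 17, 8] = (2 5 4 18 8 12 6 14 13)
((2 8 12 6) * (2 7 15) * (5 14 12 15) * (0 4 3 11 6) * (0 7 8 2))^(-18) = ((0 4 3 11 6 8 15)(5 14 12 7))^(-18) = (0 11 15 3 8 4 6)(5 12)(7 14)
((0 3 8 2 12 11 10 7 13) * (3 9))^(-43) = ((0 9 3 8 2 12 11 10 7 13))^(-43) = (0 10 2 9 7 12 3 13 11 8)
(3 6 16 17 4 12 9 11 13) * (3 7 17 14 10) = [0, 1, 2, 6, 12, 5, 16, 17, 8, 11, 3, 13, 9, 7, 10, 15, 14, 4] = (3 6 16 14 10)(4 12 9 11 13 7 17)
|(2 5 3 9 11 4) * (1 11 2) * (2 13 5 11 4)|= 4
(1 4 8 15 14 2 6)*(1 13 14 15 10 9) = [0, 4, 6, 3, 8, 5, 13, 7, 10, 1, 9, 11, 12, 14, 2, 15] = (15)(1 4 8 10 9)(2 6 13 14)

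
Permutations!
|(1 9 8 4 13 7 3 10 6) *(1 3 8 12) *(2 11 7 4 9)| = 42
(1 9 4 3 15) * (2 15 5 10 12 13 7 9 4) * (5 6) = [0, 4, 15, 6, 3, 10, 5, 9, 8, 2, 12, 11, 13, 7, 14, 1] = (1 4 3 6 5 10 12 13 7 9 2 15)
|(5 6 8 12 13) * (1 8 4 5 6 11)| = 8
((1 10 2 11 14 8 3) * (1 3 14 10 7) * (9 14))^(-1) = ((1 7)(2 11 10)(8 9 14))^(-1) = (1 7)(2 10 11)(8 14 9)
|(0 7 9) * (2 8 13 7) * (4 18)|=|(0 2 8 13 7 9)(4 18)|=6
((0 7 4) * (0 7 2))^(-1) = (0 2)(4 7)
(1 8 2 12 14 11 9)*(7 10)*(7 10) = (1 8 2 12 14 11 9) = [0, 8, 12, 3, 4, 5, 6, 7, 2, 1, 10, 9, 14, 13, 11]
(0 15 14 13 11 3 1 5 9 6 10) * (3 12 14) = (0 15 3 1 5 9 6 10)(11 12 14 13) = [15, 5, 2, 1, 4, 9, 10, 7, 8, 6, 0, 12, 14, 11, 13, 3]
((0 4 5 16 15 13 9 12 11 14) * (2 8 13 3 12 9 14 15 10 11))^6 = (0 15 14 11 13 10 8 16 2 5 12 4 3)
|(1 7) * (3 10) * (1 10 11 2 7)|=|(2 7 10 3 11)|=5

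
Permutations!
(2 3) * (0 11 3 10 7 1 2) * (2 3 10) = (0 11 10 7 1 3) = [11, 3, 2, 0, 4, 5, 6, 1, 8, 9, 7, 10]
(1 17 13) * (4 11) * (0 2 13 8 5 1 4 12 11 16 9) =(0 2 13 4 16 9)(1 17 8 5)(11 12) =[2, 17, 13, 3, 16, 1, 6, 7, 5, 0, 10, 12, 11, 4, 14, 15, 9, 8]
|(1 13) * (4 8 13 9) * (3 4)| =|(1 9 3 4 8 13)| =6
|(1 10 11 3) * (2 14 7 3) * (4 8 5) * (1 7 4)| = 8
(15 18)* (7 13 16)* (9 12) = (7 13 16)(9 12)(15 18) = [0, 1, 2, 3, 4, 5, 6, 13, 8, 12, 10, 11, 9, 16, 14, 18, 7, 17, 15]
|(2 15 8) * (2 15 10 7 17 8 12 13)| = |(2 10 7 17 8 15 12 13)| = 8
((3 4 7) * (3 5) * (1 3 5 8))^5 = ((1 3 4 7 8))^5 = (8)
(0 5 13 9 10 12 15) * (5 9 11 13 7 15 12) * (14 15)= (0 9 10 5 7 14 15)(11 13)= [9, 1, 2, 3, 4, 7, 6, 14, 8, 10, 5, 13, 12, 11, 15, 0]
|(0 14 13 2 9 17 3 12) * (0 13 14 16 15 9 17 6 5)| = |(0 16 15 9 6 5)(2 17 3 12 13)| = 30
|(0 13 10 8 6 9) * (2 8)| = 7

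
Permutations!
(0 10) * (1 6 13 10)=(0 1 6 13 10)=[1, 6, 2, 3, 4, 5, 13, 7, 8, 9, 0, 11, 12, 10]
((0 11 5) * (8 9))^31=(0 11 5)(8 9)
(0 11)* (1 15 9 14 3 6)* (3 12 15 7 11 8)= (0 8 3 6 1 7 11)(9 14 12 15)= [8, 7, 2, 6, 4, 5, 1, 11, 3, 14, 10, 0, 15, 13, 12, 9]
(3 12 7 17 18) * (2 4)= (2 4)(3 12 7 17 18)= [0, 1, 4, 12, 2, 5, 6, 17, 8, 9, 10, 11, 7, 13, 14, 15, 16, 18, 3]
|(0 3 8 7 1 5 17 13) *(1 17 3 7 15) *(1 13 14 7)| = |(0 1 5 3 8 15 13)(7 17 14)| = 21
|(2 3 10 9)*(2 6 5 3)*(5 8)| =|(3 10 9 6 8 5)| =6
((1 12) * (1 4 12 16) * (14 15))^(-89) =((1 16)(4 12)(14 15))^(-89) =(1 16)(4 12)(14 15)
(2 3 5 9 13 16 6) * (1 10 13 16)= (1 10 13)(2 3 5 9 16 6)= [0, 10, 3, 5, 4, 9, 2, 7, 8, 16, 13, 11, 12, 1, 14, 15, 6]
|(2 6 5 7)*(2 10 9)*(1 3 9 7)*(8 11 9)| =8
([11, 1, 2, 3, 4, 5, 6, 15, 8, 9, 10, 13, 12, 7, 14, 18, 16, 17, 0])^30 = [0, 1, 2, 3, 4, 5, 6, 7, 8, 9, 10, 11, 12, 13, 14, 15, 16, 17, 18]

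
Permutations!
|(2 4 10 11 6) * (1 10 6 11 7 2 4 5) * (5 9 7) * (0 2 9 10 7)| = |(11)(0 2 10 5 1 7 9)(4 6)| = 14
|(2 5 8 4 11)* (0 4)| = |(0 4 11 2 5 8)| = 6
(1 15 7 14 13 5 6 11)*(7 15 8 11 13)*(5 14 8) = (15)(1 5 6 13 14 7 8 11) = [0, 5, 2, 3, 4, 6, 13, 8, 11, 9, 10, 1, 12, 14, 7, 15]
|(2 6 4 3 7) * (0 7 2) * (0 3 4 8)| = 6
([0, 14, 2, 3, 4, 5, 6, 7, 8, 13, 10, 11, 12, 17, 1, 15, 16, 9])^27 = [0, 14, 2, 3, 4, 5, 6, 7, 8, 9, 10, 11, 12, 13, 1, 15, 16, 17]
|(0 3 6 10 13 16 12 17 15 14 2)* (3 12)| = |(0 12 17 15 14 2)(3 6 10 13 16)| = 30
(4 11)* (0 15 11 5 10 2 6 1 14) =(0 15 11 4 5 10 2 6 1 14) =[15, 14, 6, 3, 5, 10, 1, 7, 8, 9, 2, 4, 12, 13, 0, 11]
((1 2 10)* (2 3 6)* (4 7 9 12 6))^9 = (12)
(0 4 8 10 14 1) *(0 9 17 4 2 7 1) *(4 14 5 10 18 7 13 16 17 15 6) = (0 2 13 16 17 14)(1 9 15 6 4 8 18 7)(5 10) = [2, 9, 13, 3, 8, 10, 4, 1, 18, 15, 5, 11, 12, 16, 0, 6, 17, 14, 7]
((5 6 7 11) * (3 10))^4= (11)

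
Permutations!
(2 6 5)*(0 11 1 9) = (0 11 1 9)(2 6 5) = [11, 9, 6, 3, 4, 2, 5, 7, 8, 0, 10, 1]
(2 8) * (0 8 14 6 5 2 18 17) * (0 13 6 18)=(0 8)(2 14 18 17 13 6 5)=[8, 1, 14, 3, 4, 2, 5, 7, 0, 9, 10, 11, 12, 6, 18, 15, 16, 13, 17]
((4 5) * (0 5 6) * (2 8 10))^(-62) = (0 4)(2 8 10)(5 6)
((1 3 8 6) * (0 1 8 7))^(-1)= (0 7 3 1)(6 8)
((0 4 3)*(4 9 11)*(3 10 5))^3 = (0 4 3 11 5 9 10)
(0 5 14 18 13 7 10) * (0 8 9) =(0 5 14 18 13 7 10 8 9) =[5, 1, 2, 3, 4, 14, 6, 10, 9, 0, 8, 11, 12, 7, 18, 15, 16, 17, 13]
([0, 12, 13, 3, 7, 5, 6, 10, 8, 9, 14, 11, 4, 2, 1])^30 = [0, 1, 2, 3, 4, 5, 6, 7, 8, 9, 10, 11, 12, 13, 14]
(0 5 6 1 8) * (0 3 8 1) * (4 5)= (0 4 5 6)(3 8)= [4, 1, 2, 8, 5, 6, 0, 7, 3]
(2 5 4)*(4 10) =(2 5 10 4) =[0, 1, 5, 3, 2, 10, 6, 7, 8, 9, 4]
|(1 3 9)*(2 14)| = 6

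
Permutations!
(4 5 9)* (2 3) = (2 3)(4 5 9) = [0, 1, 3, 2, 5, 9, 6, 7, 8, 4]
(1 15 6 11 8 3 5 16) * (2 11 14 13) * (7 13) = (1 15 6 14 7 13 2 11 8 3 5 16) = [0, 15, 11, 5, 4, 16, 14, 13, 3, 9, 10, 8, 12, 2, 7, 6, 1]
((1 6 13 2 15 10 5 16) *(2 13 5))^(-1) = ((1 6 5 16)(2 15 10))^(-1) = (1 16 5 6)(2 10 15)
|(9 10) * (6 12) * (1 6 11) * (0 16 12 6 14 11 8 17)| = 30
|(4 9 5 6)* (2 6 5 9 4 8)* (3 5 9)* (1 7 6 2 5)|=7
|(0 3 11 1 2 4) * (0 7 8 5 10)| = |(0 3 11 1 2 4 7 8 5 10)| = 10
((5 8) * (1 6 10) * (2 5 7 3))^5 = ((1 6 10)(2 5 8 7 3))^5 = (1 10 6)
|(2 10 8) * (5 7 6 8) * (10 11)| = |(2 11 10 5 7 6 8)| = 7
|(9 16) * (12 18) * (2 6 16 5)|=|(2 6 16 9 5)(12 18)|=10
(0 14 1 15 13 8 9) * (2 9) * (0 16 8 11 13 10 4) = [14, 15, 9, 3, 0, 5, 6, 7, 2, 16, 4, 13, 12, 11, 1, 10, 8] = (0 14 1 15 10 4)(2 9 16 8)(11 13)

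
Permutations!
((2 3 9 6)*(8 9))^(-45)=(9)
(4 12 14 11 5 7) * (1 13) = [0, 13, 2, 3, 12, 7, 6, 4, 8, 9, 10, 5, 14, 1, 11] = (1 13)(4 12 14 11 5 7)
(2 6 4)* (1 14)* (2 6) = (1 14)(4 6) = [0, 14, 2, 3, 6, 5, 4, 7, 8, 9, 10, 11, 12, 13, 1]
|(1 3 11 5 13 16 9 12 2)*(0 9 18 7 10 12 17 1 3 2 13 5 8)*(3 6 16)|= 15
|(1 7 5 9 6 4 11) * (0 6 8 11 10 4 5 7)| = 14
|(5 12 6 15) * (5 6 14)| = 6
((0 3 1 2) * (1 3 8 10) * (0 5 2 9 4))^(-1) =(0 4 9 1 10 8)(2 5)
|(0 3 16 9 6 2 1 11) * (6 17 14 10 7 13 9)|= 42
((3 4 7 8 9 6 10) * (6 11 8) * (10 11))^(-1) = (3 10 9 8 11 6 7 4)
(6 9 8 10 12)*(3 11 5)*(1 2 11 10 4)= (1 2 11 5 3 10 12 6 9 8 4)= [0, 2, 11, 10, 1, 3, 9, 7, 4, 8, 12, 5, 6]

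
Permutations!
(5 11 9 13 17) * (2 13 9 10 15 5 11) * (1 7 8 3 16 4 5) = [0, 7, 13, 16, 5, 2, 6, 8, 3, 9, 15, 10, 12, 17, 14, 1, 4, 11] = (1 7 8 3 16 4 5 2 13 17 11 10 15)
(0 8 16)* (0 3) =(0 8 16 3) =[8, 1, 2, 0, 4, 5, 6, 7, 16, 9, 10, 11, 12, 13, 14, 15, 3]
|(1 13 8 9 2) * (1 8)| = |(1 13)(2 8 9)| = 6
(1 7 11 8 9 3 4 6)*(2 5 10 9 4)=(1 7 11 8 4 6)(2 5 10 9 3)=[0, 7, 5, 2, 6, 10, 1, 11, 4, 3, 9, 8]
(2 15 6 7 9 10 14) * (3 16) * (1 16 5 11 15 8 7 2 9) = (1 16 3 5 11 15 6 2 8 7)(9 10 14) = [0, 16, 8, 5, 4, 11, 2, 1, 7, 10, 14, 15, 12, 13, 9, 6, 3]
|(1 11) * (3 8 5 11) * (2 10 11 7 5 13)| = 14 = |(1 3 8 13 2 10 11)(5 7)|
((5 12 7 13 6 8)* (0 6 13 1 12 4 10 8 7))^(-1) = (13)(0 12 1 7 6)(4 5 8 10)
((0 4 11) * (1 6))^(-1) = (0 11 4)(1 6)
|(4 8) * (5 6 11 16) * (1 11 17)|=|(1 11 16 5 6 17)(4 8)|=6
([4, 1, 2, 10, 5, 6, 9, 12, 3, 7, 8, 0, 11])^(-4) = (0 9)(3 8 10)(4 7)(5 12)(6 11)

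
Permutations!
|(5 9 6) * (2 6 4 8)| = |(2 6 5 9 4 8)| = 6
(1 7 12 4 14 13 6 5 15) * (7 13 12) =(1 13 6 5 15)(4 14 12) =[0, 13, 2, 3, 14, 15, 5, 7, 8, 9, 10, 11, 4, 6, 12, 1]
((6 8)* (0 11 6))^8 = (11)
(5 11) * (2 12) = [0, 1, 12, 3, 4, 11, 6, 7, 8, 9, 10, 5, 2] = (2 12)(5 11)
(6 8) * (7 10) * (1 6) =(1 6 8)(7 10) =[0, 6, 2, 3, 4, 5, 8, 10, 1, 9, 7]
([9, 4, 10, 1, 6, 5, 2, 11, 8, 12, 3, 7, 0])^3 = (12)(1 2)(3 6)(4 10)(7 11)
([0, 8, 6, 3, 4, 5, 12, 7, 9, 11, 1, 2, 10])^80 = [0, 1, 2, 3, 4, 5, 6, 7, 8, 9, 10, 11, 12]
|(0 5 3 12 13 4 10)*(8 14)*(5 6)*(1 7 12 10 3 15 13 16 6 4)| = |(0 4 3 10)(1 7 12 16 6 5 15 13)(8 14)| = 8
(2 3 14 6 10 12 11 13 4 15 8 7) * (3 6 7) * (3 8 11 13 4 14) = (2 6 10 12 13 14 7)(4 15 11) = [0, 1, 6, 3, 15, 5, 10, 2, 8, 9, 12, 4, 13, 14, 7, 11]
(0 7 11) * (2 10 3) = (0 7 11)(2 10 3) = [7, 1, 10, 2, 4, 5, 6, 11, 8, 9, 3, 0]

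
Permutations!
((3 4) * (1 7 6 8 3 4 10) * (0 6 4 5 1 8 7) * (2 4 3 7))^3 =((0 6 2 4 5 1)(3 10 8 7))^3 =(0 4)(1 2)(3 7 8 10)(5 6)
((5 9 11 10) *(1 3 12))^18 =(12)(5 11)(9 10)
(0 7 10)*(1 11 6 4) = [7, 11, 2, 3, 1, 5, 4, 10, 8, 9, 0, 6] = (0 7 10)(1 11 6 4)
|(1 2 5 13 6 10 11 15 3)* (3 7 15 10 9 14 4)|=18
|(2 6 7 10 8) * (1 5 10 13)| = 8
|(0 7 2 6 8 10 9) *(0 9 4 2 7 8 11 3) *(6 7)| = |(0 8 10 4 2 7 6 11 3)| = 9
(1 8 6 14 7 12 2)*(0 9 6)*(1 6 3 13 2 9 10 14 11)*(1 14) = (0 10 1 8)(2 6 11 14 7 12 9 3 13) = [10, 8, 6, 13, 4, 5, 11, 12, 0, 3, 1, 14, 9, 2, 7]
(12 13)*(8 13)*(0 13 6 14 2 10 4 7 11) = (0 13 12 8 6 14 2 10 4 7 11) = [13, 1, 10, 3, 7, 5, 14, 11, 6, 9, 4, 0, 8, 12, 2]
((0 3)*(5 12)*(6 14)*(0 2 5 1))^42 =((0 3 2 5 12 1)(6 14))^42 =(14)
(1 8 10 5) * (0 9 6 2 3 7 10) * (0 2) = [9, 8, 3, 7, 4, 1, 0, 10, 2, 6, 5] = (0 9 6)(1 8 2 3 7 10 5)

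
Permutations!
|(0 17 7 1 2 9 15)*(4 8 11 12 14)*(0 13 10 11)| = 14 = |(0 17 7 1 2 9 15 13 10 11 12 14 4 8)|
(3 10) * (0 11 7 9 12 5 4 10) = (0 11 7 9 12 5 4 10 3) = [11, 1, 2, 0, 10, 4, 6, 9, 8, 12, 3, 7, 5]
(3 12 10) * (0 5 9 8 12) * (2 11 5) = (0 2 11 5 9 8 12 10 3) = [2, 1, 11, 0, 4, 9, 6, 7, 12, 8, 3, 5, 10]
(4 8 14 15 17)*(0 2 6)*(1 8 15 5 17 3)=(0 2 6)(1 8 14 5 17 4 15 3)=[2, 8, 6, 1, 15, 17, 0, 7, 14, 9, 10, 11, 12, 13, 5, 3, 16, 4]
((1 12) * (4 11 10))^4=((1 12)(4 11 10))^4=(12)(4 11 10)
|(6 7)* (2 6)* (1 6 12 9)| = 6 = |(1 6 7 2 12 9)|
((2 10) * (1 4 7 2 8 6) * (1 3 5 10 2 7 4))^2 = (3 10 6 5 8)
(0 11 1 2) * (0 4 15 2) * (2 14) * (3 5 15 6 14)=[11, 0, 4, 5, 6, 15, 14, 7, 8, 9, 10, 1, 12, 13, 2, 3]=(0 11 1)(2 4 6 14)(3 5 15)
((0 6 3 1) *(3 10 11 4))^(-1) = ((0 6 10 11 4 3 1))^(-1) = (0 1 3 4 11 10 6)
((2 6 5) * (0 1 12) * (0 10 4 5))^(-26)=((0 1 12 10 4 5 2 6))^(-26)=(0 2 4 12)(1 6 5 10)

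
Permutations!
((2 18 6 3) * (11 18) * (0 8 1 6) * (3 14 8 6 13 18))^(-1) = ((0 6 14 8 1 13 18)(2 11 3))^(-1) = (0 18 13 1 8 14 6)(2 3 11)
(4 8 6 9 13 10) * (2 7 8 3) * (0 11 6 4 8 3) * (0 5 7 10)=(0 11 6 9 13)(2 10 8 4 5 7 3)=[11, 1, 10, 2, 5, 7, 9, 3, 4, 13, 8, 6, 12, 0]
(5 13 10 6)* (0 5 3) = (0 5 13 10 6 3) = [5, 1, 2, 0, 4, 13, 3, 7, 8, 9, 6, 11, 12, 10]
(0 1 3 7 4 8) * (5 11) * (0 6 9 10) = (0 1 3 7 4 8 6 9 10)(5 11) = [1, 3, 2, 7, 8, 11, 9, 4, 6, 10, 0, 5]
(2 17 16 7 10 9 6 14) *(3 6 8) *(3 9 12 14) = (2 17 16 7 10 12 14)(3 6)(8 9) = [0, 1, 17, 6, 4, 5, 3, 10, 9, 8, 12, 11, 14, 13, 2, 15, 7, 16]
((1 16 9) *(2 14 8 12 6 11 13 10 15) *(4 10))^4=(1 16 9)(2 6 10 8 13)(4 14 11 15 12)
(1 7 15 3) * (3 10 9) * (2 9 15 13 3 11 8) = (1 7 13 3)(2 9 11 8)(10 15) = [0, 7, 9, 1, 4, 5, 6, 13, 2, 11, 15, 8, 12, 3, 14, 10]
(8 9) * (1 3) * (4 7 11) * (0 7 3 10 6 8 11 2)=(0 7 2)(1 10 6 8 9 11 4 3)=[7, 10, 0, 1, 3, 5, 8, 2, 9, 11, 6, 4]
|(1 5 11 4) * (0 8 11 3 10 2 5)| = |(0 8 11 4 1)(2 5 3 10)| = 20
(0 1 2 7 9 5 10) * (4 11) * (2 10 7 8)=[1, 10, 8, 3, 11, 7, 6, 9, 2, 5, 0, 4]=(0 1 10)(2 8)(4 11)(5 7 9)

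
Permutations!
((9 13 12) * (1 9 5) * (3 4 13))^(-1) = (1 5 12 13 4 3 9)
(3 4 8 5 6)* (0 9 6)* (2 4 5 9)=(0 2 4 8 9 6 3 5)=[2, 1, 4, 5, 8, 0, 3, 7, 9, 6]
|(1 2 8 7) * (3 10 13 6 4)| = |(1 2 8 7)(3 10 13 6 4)| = 20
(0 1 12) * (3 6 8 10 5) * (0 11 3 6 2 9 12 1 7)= (0 7)(2 9 12 11 3)(5 6 8 10)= [7, 1, 9, 2, 4, 6, 8, 0, 10, 12, 5, 3, 11]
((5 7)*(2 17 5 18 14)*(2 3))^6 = ((2 17 5 7 18 14 3))^6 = (2 3 14 18 7 5 17)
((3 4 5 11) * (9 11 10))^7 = (3 4 5 10 9 11)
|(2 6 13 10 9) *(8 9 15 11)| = 8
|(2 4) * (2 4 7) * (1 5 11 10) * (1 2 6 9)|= |(1 5 11 10 2 7 6 9)|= 8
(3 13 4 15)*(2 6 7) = (2 6 7)(3 13 4 15) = [0, 1, 6, 13, 15, 5, 7, 2, 8, 9, 10, 11, 12, 4, 14, 3]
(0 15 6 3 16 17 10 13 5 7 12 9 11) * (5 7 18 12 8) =(0 15 6 3 16 17 10 13 7 8 5 18 12 9 11) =[15, 1, 2, 16, 4, 18, 3, 8, 5, 11, 13, 0, 9, 7, 14, 6, 17, 10, 12]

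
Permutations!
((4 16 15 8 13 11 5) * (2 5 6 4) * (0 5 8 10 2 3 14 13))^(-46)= ((0 5 3 14 13 11 6 4 16 15 10 2 8))^(-46)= (0 6 8 11 2 13 10 14 15 3 16 5 4)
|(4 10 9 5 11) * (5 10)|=|(4 5 11)(9 10)|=6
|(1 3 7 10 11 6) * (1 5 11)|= |(1 3 7 10)(5 11 6)|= 12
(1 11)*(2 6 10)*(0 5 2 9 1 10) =(0 5 2 6)(1 11 10 9) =[5, 11, 6, 3, 4, 2, 0, 7, 8, 1, 9, 10]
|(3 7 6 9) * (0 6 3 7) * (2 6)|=6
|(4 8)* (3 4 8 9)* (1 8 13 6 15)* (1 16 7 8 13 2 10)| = 9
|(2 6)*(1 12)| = 2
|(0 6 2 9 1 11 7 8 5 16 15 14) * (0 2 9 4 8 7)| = 35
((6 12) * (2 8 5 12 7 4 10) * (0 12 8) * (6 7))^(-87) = ((0 12 7 4 10 2)(5 8))^(-87) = (0 4)(2 7)(5 8)(10 12)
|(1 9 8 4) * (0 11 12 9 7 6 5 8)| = 12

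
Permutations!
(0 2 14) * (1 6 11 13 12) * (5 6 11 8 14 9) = [2, 11, 9, 3, 4, 6, 8, 7, 14, 5, 10, 13, 1, 12, 0] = (0 2 9 5 6 8 14)(1 11 13 12)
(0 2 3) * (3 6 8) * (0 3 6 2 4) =[4, 1, 2, 3, 0, 5, 8, 7, 6] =(0 4)(6 8)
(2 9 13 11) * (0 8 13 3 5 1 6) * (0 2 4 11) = (0 8 13)(1 6 2 9 3 5)(4 11) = [8, 6, 9, 5, 11, 1, 2, 7, 13, 3, 10, 4, 12, 0]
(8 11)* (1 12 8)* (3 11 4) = [0, 12, 2, 11, 3, 5, 6, 7, 4, 9, 10, 1, 8] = (1 12 8 4 3 11)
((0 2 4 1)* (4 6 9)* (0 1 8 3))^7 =(9)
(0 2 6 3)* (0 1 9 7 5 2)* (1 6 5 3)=[0, 9, 5, 6, 4, 2, 1, 3, 8, 7]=(1 9 7 3 6)(2 5)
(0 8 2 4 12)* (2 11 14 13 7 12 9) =[8, 1, 4, 3, 9, 5, 6, 12, 11, 2, 10, 14, 0, 7, 13] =(0 8 11 14 13 7 12)(2 4 9)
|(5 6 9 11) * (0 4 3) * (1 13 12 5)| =|(0 4 3)(1 13 12 5 6 9 11)| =21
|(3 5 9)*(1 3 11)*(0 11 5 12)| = |(0 11 1 3 12)(5 9)| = 10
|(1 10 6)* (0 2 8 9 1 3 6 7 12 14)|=18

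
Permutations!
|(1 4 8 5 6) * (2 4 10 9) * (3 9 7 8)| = 12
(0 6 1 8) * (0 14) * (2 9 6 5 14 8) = (0 5 14)(1 2 9 6) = [5, 2, 9, 3, 4, 14, 1, 7, 8, 6, 10, 11, 12, 13, 0]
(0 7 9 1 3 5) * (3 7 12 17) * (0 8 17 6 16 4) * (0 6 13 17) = (0 12 13 17 3 5 8)(1 7 9)(4 6 16) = [12, 7, 2, 5, 6, 8, 16, 9, 0, 1, 10, 11, 13, 17, 14, 15, 4, 3]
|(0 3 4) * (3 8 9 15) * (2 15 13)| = |(0 8 9 13 2 15 3 4)| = 8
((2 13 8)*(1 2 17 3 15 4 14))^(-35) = (1 2 13 8 17 3 15 4 14)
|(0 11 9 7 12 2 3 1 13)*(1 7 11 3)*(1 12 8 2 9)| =10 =|(0 3 7 8 2 12 9 11 1 13)|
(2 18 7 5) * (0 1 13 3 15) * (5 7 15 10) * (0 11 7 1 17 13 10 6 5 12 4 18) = (0 17 13 3 6 5 2)(1 10 12 4 18 15 11 7) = [17, 10, 0, 6, 18, 2, 5, 1, 8, 9, 12, 7, 4, 3, 14, 11, 16, 13, 15]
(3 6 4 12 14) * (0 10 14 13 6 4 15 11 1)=[10, 0, 2, 4, 12, 5, 15, 7, 8, 9, 14, 1, 13, 6, 3, 11]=(0 10 14 3 4 12 13 6 15 11 1)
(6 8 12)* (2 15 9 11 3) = [0, 1, 15, 2, 4, 5, 8, 7, 12, 11, 10, 3, 6, 13, 14, 9] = (2 15 9 11 3)(6 8 12)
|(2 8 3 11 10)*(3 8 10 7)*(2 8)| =3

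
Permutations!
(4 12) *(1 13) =[0, 13, 2, 3, 12, 5, 6, 7, 8, 9, 10, 11, 4, 1] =(1 13)(4 12)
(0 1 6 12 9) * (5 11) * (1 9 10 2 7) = (0 9)(1 6 12 10 2 7)(5 11) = [9, 6, 7, 3, 4, 11, 12, 1, 8, 0, 2, 5, 10]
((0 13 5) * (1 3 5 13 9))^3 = (13)(0 3 9 5 1)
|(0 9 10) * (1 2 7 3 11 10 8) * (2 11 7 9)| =14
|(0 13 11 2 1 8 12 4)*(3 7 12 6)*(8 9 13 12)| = |(0 12 4)(1 9 13 11 2)(3 7 8 6)| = 60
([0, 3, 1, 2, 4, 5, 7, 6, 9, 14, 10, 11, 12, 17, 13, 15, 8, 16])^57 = [0, 1, 2, 3, 4, 5, 7, 6, 13, 17, 10, 11, 12, 8, 16, 15, 14, 9]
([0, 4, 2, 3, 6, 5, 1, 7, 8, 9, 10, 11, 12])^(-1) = [0, 6, 2, 3, 1, 5, 4, 7, 8, 9, 10, 11, 12]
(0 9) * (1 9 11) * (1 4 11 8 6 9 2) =(0 8 6 9)(1 2)(4 11) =[8, 2, 1, 3, 11, 5, 9, 7, 6, 0, 10, 4]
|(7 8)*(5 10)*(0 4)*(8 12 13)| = 4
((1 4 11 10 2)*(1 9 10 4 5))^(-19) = (1 5)(2 10 9)(4 11)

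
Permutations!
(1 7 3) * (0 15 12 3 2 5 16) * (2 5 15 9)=(0 9 2 15 12 3 1 7 5 16)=[9, 7, 15, 1, 4, 16, 6, 5, 8, 2, 10, 11, 3, 13, 14, 12, 0]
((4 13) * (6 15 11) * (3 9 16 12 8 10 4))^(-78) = ((3 9 16 12 8 10 4 13)(6 15 11))^(-78) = (3 16 8 4)(9 12 10 13)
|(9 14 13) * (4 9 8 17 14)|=4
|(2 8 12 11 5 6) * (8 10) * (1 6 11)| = |(1 6 2 10 8 12)(5 11)| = 6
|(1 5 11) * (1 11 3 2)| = 4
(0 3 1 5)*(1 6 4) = (0 3 6 4 1 5) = [3, 5, 2, 6, 1, 0, 4]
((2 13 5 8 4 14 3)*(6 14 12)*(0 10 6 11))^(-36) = ((0 10 6 14 3 2 13 5 8 4 12 11))^(-36) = (14)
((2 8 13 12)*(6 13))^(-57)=(2 13 8 12 6)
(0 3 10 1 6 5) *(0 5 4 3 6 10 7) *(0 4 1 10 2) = (10)(0 6 1 2)(3 7 4) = [6, 2, 0, 7, 3, 5, 1, 4, 8, 9, 10]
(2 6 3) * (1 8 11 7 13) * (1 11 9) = (1 8 9)(2 6 3)(7 13 11) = [0, 8, 6, 2, 4, 5, 3, 13, 9, 1, 10, 7, 12, 11]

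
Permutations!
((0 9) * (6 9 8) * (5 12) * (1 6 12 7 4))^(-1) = ((0 8 12 5 7 4 1 6 9))^(-1) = (0 9 6 1 4 7 5 12 8)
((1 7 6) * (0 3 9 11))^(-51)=(0 3 9 11)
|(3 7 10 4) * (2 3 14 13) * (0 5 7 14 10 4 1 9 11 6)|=|(0 5 7 4 10 1 9 11 6)(2 3 14 13)|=36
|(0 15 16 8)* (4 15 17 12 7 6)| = 9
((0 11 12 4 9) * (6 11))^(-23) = (0 6 11 12 4 9)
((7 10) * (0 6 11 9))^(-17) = (0 9 11 6)(7 10)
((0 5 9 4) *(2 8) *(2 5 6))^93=(0 2 5 4 6 8 9)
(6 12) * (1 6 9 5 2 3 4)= [0, 6, 3, 4, 1, 2, 12, 7, 8, 5, 10, 11, 9]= (1 6 12 9 5 2 3 4)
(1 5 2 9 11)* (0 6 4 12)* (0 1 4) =(0 6)(1 5 2 9 11 4 12) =[6, 5, 9, 3, 12, 2, 0, 7, 8, 11, 10, 4, 1]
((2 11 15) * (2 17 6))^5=((2 11 15 17 6))^5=(17)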